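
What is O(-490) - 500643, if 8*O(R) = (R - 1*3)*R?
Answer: -1881787/4 ≈ -4.7045e+5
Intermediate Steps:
O(R) = R*(-3 + R)/8 (O(R) = ((R - 1*3)*R)/8 = ((R - 3)*R)/8 = ((-3 + R)*R)/8 = (R*(-3 + R))/8 = R*(-3 + R)/8)
O(-490) - 500643 = (1/8)*(-490)*(-3 - 490) - 500643 = (1/8)*(-490)*(-493) - 500643 = 120785/4 - 500643 = -1881787/4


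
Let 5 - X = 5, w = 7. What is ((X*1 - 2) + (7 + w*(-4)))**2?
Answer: 529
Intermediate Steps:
X = 0 (X = 5 - 1*5 = 5 - 5 = 0)
((X*1 - 2) + (7 + w*(-4)))**2 = ((0*1 - 2) + (7 + 7*(-4)))**2 = ((0 - 2) + (7 - 28))**2 = (-2 - 21)**2 = (-23)**2 = 529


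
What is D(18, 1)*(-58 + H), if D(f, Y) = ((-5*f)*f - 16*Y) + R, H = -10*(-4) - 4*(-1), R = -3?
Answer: 22946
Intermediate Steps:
H = 44 (H = 40 + 4 = 44)
D(f, Y) = -3 - 16*Y - 5*f² (D(f, Y) = ((-5*f)*f - 16*Y) - 3 = (-5*f² - 16*Y) - 3 = (-16*Y - 5*f²) - 3 = -3 - 16*Y - 5*f²)
D(18, 1)*(-58 + H) = (-3 - 16*1 - 5*18²)*(-58 + 44) = (-3 - 16 - 5*324)*(-14) = (-3 - 16 - 1620)*(-14) = -1639*(-14) = 22946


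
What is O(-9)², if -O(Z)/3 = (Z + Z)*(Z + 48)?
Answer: 4435236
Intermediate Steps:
O(Z) = -6*Z*(48 + Z) (O(Z) = -3*(Z + Z)*(Z + 48) = -3*2*Z*(48 + Z) = -6*Z*(48 + Z))
O(-9)² = (-6*(-9)*(48 - 9))² = (-6*(-9)*39)² = 2106² = 4435236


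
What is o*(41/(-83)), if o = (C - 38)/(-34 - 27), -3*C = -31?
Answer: -41/183 ≈ -0.22404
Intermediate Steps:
C = 31/3 (C = -⅓*(-31) = 31/3 ≈ 10.333)
o = 83/183 (o = (31/3 - 38)/(-34 - 27) = -83/3/(-61) = -83/3*(-1/61) = 83/183 ≈ 0.45355)
o*(41/(-83)) = 83*(41/(-83))/183 = 83*(41*(-1/83))/183 = (83/183)*(-41/83) = -41/183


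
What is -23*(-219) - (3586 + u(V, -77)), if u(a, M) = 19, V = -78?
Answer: 1432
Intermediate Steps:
-23*(-219) - (3586 + u(V, -77)) = -23*(-219) - (3586 + 19) = 5037 - 1*3605 = 5037 - 3605 = 1432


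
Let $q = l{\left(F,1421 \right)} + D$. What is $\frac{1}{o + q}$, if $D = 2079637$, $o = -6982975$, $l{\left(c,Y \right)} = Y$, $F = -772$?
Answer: $- \frac{1}{4901917} \approx -2.04 \cdot 10^{-7}$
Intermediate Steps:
$q = 2081058$ ($q = 1421 + 2079637 = 2081058$)
$\frac{1}{o + q} = \frac{1}{-6982975 + 2081058} = \frac{1}{-4901917} = - \frac{1}{4901917}$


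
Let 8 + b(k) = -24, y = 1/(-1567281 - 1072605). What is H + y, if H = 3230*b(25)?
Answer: -272858616961/2639886 ≈ -1.0336e+5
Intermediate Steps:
y = -1/2639886 (y = 1/(-2639886) = -1/2639886 ≈ -3.7880e-7)
b(k) = -32 (b(k) = -8 - 24 = -32)
H = -103360 (H = 3230*(-32) = -103360)
H + y = -103360 - 1/2639886 = -272858616961/2639886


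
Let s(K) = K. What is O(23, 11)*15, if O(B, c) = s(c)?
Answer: 165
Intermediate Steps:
O(B, c) = c
O(23, 11)*15 = 11*15 = 165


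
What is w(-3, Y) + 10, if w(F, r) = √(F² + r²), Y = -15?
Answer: 10 + 3*√26 ≈ 25.297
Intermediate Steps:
w(-3, Y) + 10 = √((-3)² + (-15)²) + 10 = √(9 + 225) + 10 = √234 + 10 = 3*√26 + 10 = 10 + 3*√26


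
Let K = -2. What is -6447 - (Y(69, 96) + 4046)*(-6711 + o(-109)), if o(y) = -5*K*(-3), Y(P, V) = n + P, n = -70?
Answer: 27260898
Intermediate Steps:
Y(P, V) = -70 + P
o(y) = -30 (o(y) = -5*(-2)*(-3) = 10*(-3) = -30)
-6447 - (Y(69, 96) + 4046)*(-6711 + o(-109)) = -6447 - ((-70 + 69) + 4046)*(-6711 - 30) = -6447 - (-1 + 4046)*(-6741) = -6447 - 4045*(-6741) = -6447 - 1*(-27267345) = -6447 + 27267345 = 27260898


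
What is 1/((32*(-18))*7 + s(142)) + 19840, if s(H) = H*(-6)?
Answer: 96898559/4884 ≈ 19840.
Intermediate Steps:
s(H) = -6*H
1/((32*(-18))*7 + s(142)) + 19840 = 1/((32*(-18))*7 - 6*142) + 19840 = 1/(-576*7 - 852) + 19840 = 1/(-4032 - 852) + 19840 = 1/(-4884) + 19840 = -1/4884 + 19840 = 96898559/4884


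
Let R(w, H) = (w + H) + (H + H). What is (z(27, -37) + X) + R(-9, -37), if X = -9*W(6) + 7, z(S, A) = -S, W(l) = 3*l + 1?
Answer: -311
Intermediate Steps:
W(l) = 1 + 3*l
R(w, H) = w + 3*H (R(w, H) = (H + w) + 2*H = w + 3*H)
X = -164 (X = -9*(1 + 3*6) + 7 = -9*(1 + 18) + 7 = -9*19 + 7 = -171 + 7 = -164)
(z(27, -37) + X) + R(-9, -37) = (-1*27 - 164) + (-9 + 3*(-37)) = (-27 - 164) + (-9 - 111) = -191 - 120 = -311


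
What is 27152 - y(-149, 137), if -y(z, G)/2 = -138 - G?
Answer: 26602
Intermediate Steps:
y(z, G) = 276 + 2*G (y(z, G) = -2*(-138 - G) = 276 + 2*G)
27152 - y(-149, 137) = 27152 - (276 + 2*137) = 27152 - (276 + 274) = 27152 - 1*550 = 27152 - 550 = 26602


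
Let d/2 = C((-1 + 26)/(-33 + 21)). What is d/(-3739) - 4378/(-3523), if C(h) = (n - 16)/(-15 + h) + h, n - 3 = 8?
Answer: 4029961895/3240434262 ≈ 1.2436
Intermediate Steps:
n = 11 (n = 3 + 8 = 11)
C(h) = h - 5/(-15 + h) (C(h) = (11 - 16)/(-15 + h) + h = -5/(-15 + h) + h = h - 5/(-15 + h))
d = -881/246 (d = 2*((-5 + ((-1 + 26)/(-33 + 21))² - 15*(-1 + 26)/(-33 + 21))/(-15 + (-1 + 26)/(-33 + 21))) = 2*((-5 + (25/(-12))² - 375/(-12))/(-15 + 25/(-12))) = 2*((-5 + (25*(-1/12))² - 375*(-1)/12)/(-15 + 25*(-1/12))) = 2*((-5 + (-25/12)² - 15*(-25/12))/(-15 - 25/12)) = 2*((-5 + 625/144 + 125/4)/(-205/12)) = 2*(-12/205*4405/144) = 2*(-881/492) = -881/246 ≈ -3.5813)
d/(-3739) - 4378/(-3523) = -881/246/(-3739) - 4378/(-3523) = -881/246*(-1/3739) - 4378*(-1/3523) = 881/919794 + 4378/3523 = 4029961895/3240434262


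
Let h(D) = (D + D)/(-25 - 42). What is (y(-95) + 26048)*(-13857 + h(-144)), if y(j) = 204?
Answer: -24365295012/67 ≈ -3.6366e+8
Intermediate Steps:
h(D) = -2*D/67 (h(D) = (2*D)/(-67) = (2*D)*(-1/67) = -2*D/67)
(y(-95) + 26048)*(-13857 + h(-144)) = (204 + 26048)*(-13857 - 2/67*(-144)) = 26252*(-13857 + 288/67) = 26252*(-928131/67) = -24365295012/67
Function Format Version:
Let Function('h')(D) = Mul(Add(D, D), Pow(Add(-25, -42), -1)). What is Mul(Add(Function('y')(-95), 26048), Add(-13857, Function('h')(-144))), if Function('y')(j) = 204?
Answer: Rational(-24365295012, 67) ≈ -3.6366e+8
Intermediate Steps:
Function('h')(D) = Mul(Rational(-2, 67), D) (Function('h')(D) = Mul(Mul(2, D), Pow(-67, -1)) = Mul(Mul(2, D), Rational(-1, 67)) = Mul(Rational(-2, 67), D))
Mul(Add(Function('y')(-95), 26048), Add(-13857, Function('h')(-144))) = Mul(Add(204, 26048), Add(-13857, Mul(Rational(-2, 67), -144))) = Mul(26252, Add(-13857, Rational(288, 67))) = Mul(26252, Rational(-928131, 67)) = Rational(-24365295012, 67)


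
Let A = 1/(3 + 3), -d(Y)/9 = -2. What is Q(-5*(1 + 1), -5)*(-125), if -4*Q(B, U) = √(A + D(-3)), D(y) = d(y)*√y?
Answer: 125*√(6 + 648*I*√3)/24 ≈ 123.71 + 123.05*I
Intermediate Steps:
d(Y) = 18 (d(Y) = -9*(-2) = 18)
D(y) = 18*√y
A = ⅙ (A = 1/6 = ⅙ ≈ 0.16667)
Q(B, U) = -√(⅙ + 18*I*√3)/4 (Q(B, U) = -√(⅙ + 18*√(-3))/4 = -√(⅙ + 18*(I*√3))/4 = -√(⅙ + 18*I*√3)/4)
Q(-5*(1 + 1), -5)*(-125) = -√(6 + 648*I*√3)/24*(-125) = 125*√(6 + 648*I*√3)/24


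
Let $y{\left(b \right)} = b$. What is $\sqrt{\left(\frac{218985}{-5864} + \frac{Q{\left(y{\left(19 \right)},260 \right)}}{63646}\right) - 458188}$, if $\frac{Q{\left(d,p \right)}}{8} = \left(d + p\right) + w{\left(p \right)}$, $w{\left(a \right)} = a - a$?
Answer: $\frac{i \sqrt{32968855563212106586}}{8482276} \approx 676.92 i$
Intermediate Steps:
$w{\left(a \right)} = 0$
$Q{\left(d,p \right)} = 8 d + 8 p$ ($Q{\left(d,p \right)} = 8 \left(\left(d + p\right) + 0\right) = 8 \left(d + p\right) = 8 d + 8 p$)
$\sqrt{\left(\frac{218985}{-5864} + \frac{Q{\left(y{\left(19 \right)},260 \right)}}{63646}\right) - 458188} = \sqrt{\left(\frac{218985}{-5864} + \frac{8 \cdot 19 + 8 \cdot 260}{63646}\right) - 458188} = \sqrt{\left(218985 \left(- \frac{1}{5864}\right) + \left(152 + 2080\right) \frac{1}{63646}\right) - 458188} = \sqrt{\left(- \frac{218985}{5864} + 2232 \cdot \frac{1}{63646}\right) - 458188} = \sqrt{\left(- \frac{218985}{5864} + \frac{1116}{31823}\right) - 458188} = \sqrt{- \frac{6962215431}{186610072} - 458188} = \sqrt{- \frac{85509457884967}{186610072}} = \frac{i \sqrt{32968855563212106586}}{8482276}$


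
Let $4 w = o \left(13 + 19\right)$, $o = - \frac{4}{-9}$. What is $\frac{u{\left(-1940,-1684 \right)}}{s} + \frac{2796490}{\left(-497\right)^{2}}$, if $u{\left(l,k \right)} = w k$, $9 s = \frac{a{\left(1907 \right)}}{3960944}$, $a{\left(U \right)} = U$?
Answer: $- \frac{52723411210430018}{471046163} \approx -1.1193 \cdot 10^{8}$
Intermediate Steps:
$o = \frac{4}{9}$ ($o = \left(-4\right) \left(- \frac{1}{9}\right) = \frac{4}{9} \approx 0.44444$)
$s = \frac{1907}{35648496}$ ($s = \frac{1907 \cdot \frac{1}{3960944}}{9} = \frac{1}{9} \cdot \frac{1907}{3960944} = \frac{1907}{35648496} \approx 5.3495 \cdot 10^{-5}$)
$w = \frac{32}{9}$ ($w = \frac{\frac{4}{9} \left(13 + 19\right)}{4} = \frac{\frac{4}{9} \cdot 32}{4} = \frac{1}{4} \cdot \frac{128}{9} = \frac{32}{9} \approx 3.5556$)
$u{\left(l,k \right)} = \frac{32 k}{9}$
$\frac{u{\left(-1940,-1684 \right)}}{s} + \frac{2796490}{\left(-497\right)^{2}} = \frac{\frac{32}{9} \left(-1684\right)}{\frac{1907}{35648496}} + \frac{2796490}{\left(-497\right)^{2}} = \left(- \frac{53888}{9}\right) \frac{35648496}{1907} + \frac{2796490}{247009} = - \frac{213447350272}{1907} + 2796490 \cdot \frac{1}{247009} = - \frac{213447350272}{1907} + \frac{2796490}{247009} = - \frac{52723411210430018}{471046163}$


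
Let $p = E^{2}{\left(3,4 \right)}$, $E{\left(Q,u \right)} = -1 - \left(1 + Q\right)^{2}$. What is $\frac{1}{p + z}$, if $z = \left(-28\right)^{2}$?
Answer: $\frac{1}{1073} \approx 0.00093197$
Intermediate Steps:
$z = 784$
$p = 289$ ($p = \left(-1 - \left(1 + 3\right)^{2}\right)^{2} = \left(-1 - 4^{2}\right)^{2} = \left(-1 - 16\right)^{2} = \left(-17\right)^{2} = 289$)
$\frac{1}{p + z} = \frac{1}{289 + 784} = \frac{1}{1073}$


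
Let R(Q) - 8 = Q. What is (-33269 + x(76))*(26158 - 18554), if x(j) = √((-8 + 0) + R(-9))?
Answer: -252977476 + 22812*I ≈ -2.5298e+8 + 22812.0*I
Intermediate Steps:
R(Q) = 8 + Q
x(j) = 3*I (x(j) = √((-8 + 0) + (8 - 9)) = √(-8 - 1) = √(-9) = 3*I)
(-33269 + x(76))*(26158 - 18554) = (-33269 + 3*I)*(26158 - 18554) = (-33269 + 3*I)*7604 = -252977476 + 22812*I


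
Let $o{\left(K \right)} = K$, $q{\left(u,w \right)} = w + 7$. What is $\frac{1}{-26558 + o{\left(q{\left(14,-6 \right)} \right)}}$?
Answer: $- \frac{1}{26557} \approx -3.7655 \cdot 10^{-5}$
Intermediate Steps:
$q{\left(u,w \right)} = 7 + w$
$\frac{1}{-26558 + o{\left(q{\left(14,-6 \right)} \right)}} = \frac{1}{-26558 + \left(7 - 6\right)} = \frac{1}{-26558 + 1} = \frac{1}{-26557} = - \frac{1}{26557}$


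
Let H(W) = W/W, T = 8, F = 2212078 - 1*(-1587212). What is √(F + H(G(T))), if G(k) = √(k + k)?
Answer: √3799291 ≈ 1949.2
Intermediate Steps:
F = 3799290 (F = 2212078 + 1587212 = 3799290)
G(k) = √2*√k (G(k) = √(2*k) = √2*√k)
H(W) = 1
√(F + H(G(T))) = √(3799290 + 1) = √3799291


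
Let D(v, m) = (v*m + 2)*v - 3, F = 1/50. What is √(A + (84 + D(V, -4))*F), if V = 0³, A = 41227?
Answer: √4122862/10 ≈ 203.05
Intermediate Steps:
F = 1/50 ≈ 0.020000
V = 0
D(v, m) = -3 + v*(2 + m*v) (D(v, m) = (m*v + 2)*v - 3 = (2 + m*v)*v - 3 = v*(2 + m*v) - 3 = -3 + v*(2 + m*v))
√(A + (84 + D(V, -4))*F) = √(41227 + (84 + (-3 + 2*0 - 4*0²))*(1/50)) = √(41227 + (84 + (-3 + 0 - 4*0))*(1/50)) = √(41227 + (84 + (-3 + 0 + 0))*(1/50)) = √(41227 + (84 - 3)*(1/50)) = √(41227 + 81*(1/50)) = √(41227 + 81/50) = √(2061431/50) = √4122862/10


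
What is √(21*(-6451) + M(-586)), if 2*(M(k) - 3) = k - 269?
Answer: 3*I*√60398/2 ≈ 368.64*I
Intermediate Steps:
M(k) = -263/2 + k/2 (M(k) = 3 + (k - 269)/2 = 3 + (-269 + k)/2 = 3 + (-269/2 + k/2) = -263/2 + k/2)
√(21*(-6451) + M(-586)) = √(21*(-6451) + (-263/2 + (½)*(-586))) = √(-135471 + (-263/2 - 293)) = √(-135471 - 849/2) = √(-271791/2) = 3*I*√60398/2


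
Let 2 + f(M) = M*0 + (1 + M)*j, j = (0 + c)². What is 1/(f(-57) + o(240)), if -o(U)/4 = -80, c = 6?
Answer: -1/1698 ≈ -0.00058893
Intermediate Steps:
j = 36 (j = (0 + 6)² = 6² = 36)
o(U) = 320 (o(U) = -4*(-80) = 320)
f(M) = 34 + 36*M (f(M) = -2 + (M*0 + (1 + M)*36) = -2 + (0 + (36 + 36*M)) = -2 + (36 + 36*M) = 34 + 36*M)
1/(f(-57) + o(240)) = 1/((34 + 36*(-57)) + 320) = 1/((34 - 2052) + 320) = 1/(-2018 + 320) = 1/(-1698) = -1/1698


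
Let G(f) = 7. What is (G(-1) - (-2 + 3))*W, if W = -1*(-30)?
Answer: 180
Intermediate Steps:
W = 30
(G(-1) - (-2 + 3))*W = (7 - (-2 + 3))*30 = (7 - 1*1)*30 = (7 - 1)*30 = 6*30 = 180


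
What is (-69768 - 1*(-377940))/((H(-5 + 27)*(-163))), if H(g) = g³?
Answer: -77043/433906 ≈ -0.17756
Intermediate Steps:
(-69768 - 1*(-377940))/((H(-5 + 27)*(-163))) = (-69768 - 1*(-377940))/(((-5 + 27)³*(-163))) = (-69768 + 377940)/((22³*(-163))) = 308172/((10648*(-163))) = 308172/(-1735624) = 308172*(-1/1735624) = -77043/433906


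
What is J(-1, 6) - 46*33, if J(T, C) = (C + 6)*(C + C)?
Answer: -1374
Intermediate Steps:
J(T, C) = 2*C*(6 + C) (J(T, C) = (6 + C)*(2*C) = 2*C*(6 + C))
J(-1, 6) - 46*33 = 2*6*(6 + 6) - 46*33 = 2*6*12 - 1518 = 144 - 1518 = -1374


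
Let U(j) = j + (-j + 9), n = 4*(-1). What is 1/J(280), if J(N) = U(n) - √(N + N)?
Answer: -9/479 - 4*√35/479 ≈ -0.068193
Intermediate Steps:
n = -4
U(j) = 9 (U(j) = j + (9 - j) = 9)
J(N) = 9 - √2*√N (J(N) = 9 - √(N + N) = 9 - √(2*N) = 9 - √2*√N)
1/J(280) = 1/(9 - √2*√280) = 1/(9 - √2*2*√70) = 1/(9 - 4*√35)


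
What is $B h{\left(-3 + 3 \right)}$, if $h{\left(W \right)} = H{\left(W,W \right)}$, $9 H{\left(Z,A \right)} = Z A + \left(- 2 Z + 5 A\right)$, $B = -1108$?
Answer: $0$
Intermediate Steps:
$H{\left(Z,A \right)} = - \frac{2 Z}{9} + \frac{5 A}{9} + \frac{A Z}{9}$ ($H{\left(Z,A \right)} = \frac{Z A + \left(- 2 Z + 5 A\right)}{9} = \frac{A Z + \left(- 2 Z + 5 A\right)}{9} = \frac{- 2 Z + 5 A + A Z}{9} = - \frac{2 Z}{9} + \frac{5 A}{9} + \frac{A Z}{9}$)
$h{\left(W \right)} = \frac{W}{3} + \frac{W^{2}}{9}$ ($h{\left(W \right)} = - \frac{2 W}{9} + \frac{5 W}{9} + \frac{W W}{9} = - \frac{2 W}{9} + \frac{5 W}{9} + \frac{W^{2}}{9} = \frac{W}{3} + \frac{W^{2}}{9}$)
$B h{\left(-3 + 3 \right)} = - 1108 \frac{\left(-3 + 3\right) \left(3 + \left(-3 + 3\right)\right)}{9} = - 1108 \cdot \frac{1}{9} \cdot 0 \left(3 + 0\right) = - 1108 \cdot \frac{1}{9} \cdot 0 \cdot 3 = \left(-1108\right) 0 = 0$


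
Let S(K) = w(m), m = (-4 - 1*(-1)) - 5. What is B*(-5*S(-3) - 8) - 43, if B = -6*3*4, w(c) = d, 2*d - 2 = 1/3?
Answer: 953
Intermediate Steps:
d = 7/6 (d = 1 + (1/2)/3 = 1 + (1/2)*(1/3) = 1 + 1/6 = 7/6 ≈ 1.1667)
m = -8 (m = (-4 + 1) - 5 = -3 - 5 = -8)
w(c) = 7/6
S(K) = 7/6
B = -72 (B = -18*4 = -72)
B*(-5*S(-3) - 8) - 43 = -72*(-5*7/6 - 8) - 43 = -72*(-35/6 - 8) - 43 = -72*(-83/6) - 43 = 996 - 43 = 953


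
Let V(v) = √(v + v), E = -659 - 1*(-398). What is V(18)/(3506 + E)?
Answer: 6/3245 ≈ 0.0018490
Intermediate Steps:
E = -261 (E = -659 + 398 = -261)
V(v) = √2*√v (V(v) = √(2*v) = √2*√v)
V(18)/(3506 + E) = (√2*√18)/(3506 - 261) = (√2*(3*√2))/3245 = 6*(1/3245) = 6/3245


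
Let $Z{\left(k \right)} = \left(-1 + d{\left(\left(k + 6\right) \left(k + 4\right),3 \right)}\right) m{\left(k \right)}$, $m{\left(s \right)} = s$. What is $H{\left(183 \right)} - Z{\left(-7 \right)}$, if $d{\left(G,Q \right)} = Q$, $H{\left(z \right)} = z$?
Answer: $197$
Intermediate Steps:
$Z{\left(k \right)} = 2 k$ ($Z{\left(k \right)} = \left(-1 + 3\right) k = 2 k$)
$H{\left(183 \right)} - Z{\left(-7 \right)} = 183 - 2 \left(-7\right) = 183 - -14 = 183 + 14 = 197$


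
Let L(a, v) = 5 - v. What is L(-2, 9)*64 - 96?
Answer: -352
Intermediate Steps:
L(-2, 9)*64 - 96 = (5 - 1*9)*64 - 96 = (5 - 9)*64 - 96 = -4*64 - 96 = -256 - 96 = -352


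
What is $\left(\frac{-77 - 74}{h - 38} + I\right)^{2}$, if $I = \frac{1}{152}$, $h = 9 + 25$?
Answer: $\frac{32936121}{23104} \approx 1425.6$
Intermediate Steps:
$h = 34$
$I = \frac{1}{152} \approx 0.0065789$
$\left(\frac{-77 - 74}{h - 38} + I\right)^{2} = \left(\frac{-77 - 74}{34 - 38} + \frac{1}{152}\right)^{2} = \left(- \frac{151}{-4} + \frac{1}{152}\right)^{2} = \left(\left(-151\right) \left(- \frac{1}{4}\right) + \frac{1}{152}\right)^{2} = \left(\frac{151}{4} + \frac{1}{152}\right)^{2} = \left(\frac{5739}{152}\right)^{2} = \frac{32936121}{23104}$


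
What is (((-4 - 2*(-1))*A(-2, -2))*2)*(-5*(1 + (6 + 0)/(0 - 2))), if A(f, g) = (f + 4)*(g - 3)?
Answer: 400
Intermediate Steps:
A(f, g) = (-3 + g)*(4 + f) (A(f, g) = (4 + f)*(-3 + g) = (-3 + g)*(4 + f))
(((-4 - 2*(-1))*A(-2, -2))*2)*(-5*(1 + (6 + 0)/(0 - 2))) = (((-4 - 2*(-1))*(-12 - 3*(-2) + 4*(-2) - 2*(-2)))*2)*(-5*(1 + (6 + 0)/(0 - 2))) = (((-4 + 2)*(-12 + 6 - 8 + 4))*2)*(-5*(1 + 6/(-2))) = (-2*(-10)*2)*(-5*(1 + 6*(-½))) = (20*2)*(-5*(1 - 3)) = 40*(-5*(-2)) = 40*10 = 400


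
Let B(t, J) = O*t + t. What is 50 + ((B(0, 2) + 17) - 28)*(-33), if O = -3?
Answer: 413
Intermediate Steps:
B(t, J) = -2*t (B(t, J) = -3*t + t = -2*t)
50 + ((B(0, 2) + 17) - 28)*(-33) = 50 + ((-2*0 + 17) - 28)*(-33) = 50 + ((0 + 17) - 28)*(-33) = 50 + (17 - 28)*(-33) = 50 - 11*(-33) = 50 + 363 = 413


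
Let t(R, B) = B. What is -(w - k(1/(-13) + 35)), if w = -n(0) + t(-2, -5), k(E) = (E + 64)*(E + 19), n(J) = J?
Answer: 902331/169 ≈ 5339.2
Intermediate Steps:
k(E) = (19 + E)*(64 + E) (k(E) = (64 + E)*(19 + E) = (19 + E)*(64 + E))
w = -5 (w = -1*0 - 5 = 0 - 5 = -5)
-(w - k(1/(-13) + 35)) = -(-5 - (1216 + (1/(-13) + 35)² + 83*(1/(-13) + 35))) = -(-5 - (1216 + (-1/13 + 35)² + 83*(-1/13 + 35))) = -(-5 - (1216 + (454/13)² + 83*(454/13))) = -(-5 - (1216 + 206116/169 + 37682/13)) = -(-5 - 1*901486/169) = -(-5 - 901486/169) = -1*(-902331/169) = 902331/169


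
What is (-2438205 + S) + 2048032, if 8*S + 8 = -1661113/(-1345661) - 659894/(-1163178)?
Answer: -610716875365249861/1565243270658 ≈ -3.9017e+5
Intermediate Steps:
S = -1212722806027/1565243270658 (S = -1 + (-1661113/(-1345661) - 659894/(-1163178))/8 = -1 + (-1661113*(-1/1345661) - 659894*(-1/1163178))/8 = -1 + (1661113/1345661 + 329947/581589)/8 = -1 + (⅛)*(1410081858524/782621635329) = -1 + 352520464631/1565243270658 = -1212722806027/1565243270658 ≈ -0.77478)
(-2438205 + S) + 2048032 = (-2438205 - 1212722806027/1565243270658) + 2048032 = -3816385181457494917/1565243270658 + 2048032 = -610716875365249861/1565243270658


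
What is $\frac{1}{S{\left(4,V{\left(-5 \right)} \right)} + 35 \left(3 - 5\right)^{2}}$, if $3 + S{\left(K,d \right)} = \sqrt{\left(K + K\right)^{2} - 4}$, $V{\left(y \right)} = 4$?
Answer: $\frac{137}{18709} - \frac{2 \sqrt{15}}{18709} \approx 0.0069087$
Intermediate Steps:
$S{\left(K,d \right)} = -3 + \sqrt{-4 + 4 K^{2}}$ ($S{\left(K,d \right)} = -3 + \sqrt{\left(K + K\right)^{2} - 4} = -3 + \sqrt{\left(2 K\right)^{2} - 4} = -3 + \sqrt{4 K^{2} - 4} = -3 + \sqrt{-4 + 4 K^{2}}$)
$\frac{1}{S{\left(4,V{\left(-5 \right)} \right)} + 35 \left(3 - 5\right)^{2}} = \frac{1}{\left(-3 + 2 \sqrt{-1 + 4^{2}}\right) + 35 \left(3 - 5\right)^{2}} = \frac{1}{\left(-3 + 2 \sqrt{-1 + 16}\right) + 35 \left(-2\right)^{2}} = \frac{1}{\left(-3 + 2 \sqrt{15}\right) + 35 \cdot 4} = \frac{1}{\left(-3 + 2 \sqrt{15}\right) + 140} = \frac{1}{137 + 2 \sqrt{15}}$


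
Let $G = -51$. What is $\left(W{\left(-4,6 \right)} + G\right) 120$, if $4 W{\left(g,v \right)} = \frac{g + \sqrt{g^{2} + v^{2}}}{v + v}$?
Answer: $-6130 + 5 \sqrt{13} \approx -6112.0$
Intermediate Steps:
$W{\left(g,v \right)} = \frac{g + \sqrt{g^{2} + v^{2}}}{8 v}$ ($W{\left(g,v \right)} = \frac{\left(g + \sqrt{g^{2} + v^{2}}\right) \frac{1}{v + v}}{4} = \frac{\left(g + \sqrt{g^{2} + v^{2}}\right) \frac{1}{2 v}}{4} = \frac{\frac{1}{2} \frac{1}{v} \left(g + \sqrt{g^{2} + v^{2}}\right)}{4} = \frac{g + \sqrt{g^{2} + v^{2}}}{8 v}$)
$\left(W{\left(-4,6 \right)} + G\right) 120 = \left(\frac{-4 + \sqrt{\left(-4\right)^{2} + 6^{2}}}{8 \cdot 6} - 51\right) 120 = \left(\frac{1}{8} \cdot \frac{1}{6} \left(-4 + \sqrt{16 + 36}\right) - 51\right) 120 = \left(\frac{1}{8} \cdot \frac{1}{6} \left(-4 + \sqrt{52}\right) - 51\right) 120 = \left(\frac{1}{8} \cdot \frac{1}{6} \left(-4 + 2 \sqrt{13}\right) - 51\right) 120 = \left(\left(- \frac{1}{12} + \frac{\sqrt{13}}{24}\right) - 51\right) 120 = \left(- \frac{613}{12} + \frac{\sqrt{13}}{24}\right) 120 = -6130 + 5 \sqrt{13}$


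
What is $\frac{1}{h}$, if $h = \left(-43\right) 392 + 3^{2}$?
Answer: $- \frac{1}{16847} \approx -5.9358 \cdot 10^{-5}$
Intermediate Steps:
$h = -16847$ ($h = -16856 + 9 = -16847$)
$\frac{1}{h} = \frac{1}{-16847} = - \frac{1}{16847}$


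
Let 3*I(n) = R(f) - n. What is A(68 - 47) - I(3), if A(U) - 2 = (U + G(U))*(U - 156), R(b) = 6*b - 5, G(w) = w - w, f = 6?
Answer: -8527/3 ≈ -2842.3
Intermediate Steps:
G(w) = 0
R(b) = -5 + 6*b
I(n) = 31/3 - n/3 (I(n) = ((-5 + 6*6) - n)/3 = ((-5 + 36) - n)/3 = (31 - n)/3 = 31/3 - n/3)
A(U) = 2 + U*(-156 + U) (A(U) = 2 + (U + 0)*(U - 156) = 2 + U*(-156 + U))
A(68 - 47) - I(3) = (2 + (68 - 47)² - 156*(68 - 47)) - (31/3 - ⅓*3) = (2 + 21² - 156*21) - (31/3 - 1) = (2 + 441 - 3276) - 1*28/3 = -2833 - 28/3 = -8527/3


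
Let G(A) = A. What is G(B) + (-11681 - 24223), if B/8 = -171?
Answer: -37272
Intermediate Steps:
B = -1368 (B = 8*(-171) = -1368)
G(B) + (-11681 - 24223) = -1368 + (-11681 - 24223) = -1368 - 35904 = -37272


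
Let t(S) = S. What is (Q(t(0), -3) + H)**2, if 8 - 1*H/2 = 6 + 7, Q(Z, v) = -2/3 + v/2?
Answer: 5329/36 ≈ 148.03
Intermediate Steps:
Q(Z, v) = -2/3 + v/2 (Q(Z, v) = -2*1/3 + v*(1/2) = -2/3 + v/2)
H = -10 (H = 16 - 2*(6 + 7) = 16 - 2*13 = 16 - 26 = -10)
(Q(t(0), -3) + H)**2 = ((-2/3 + (1/2)*(-3)) - 10)**2 = ((-2/3 - 3/2) - 10)**2 = (-13/6 - 10)**2 = (-73/6)**2 = 5329/36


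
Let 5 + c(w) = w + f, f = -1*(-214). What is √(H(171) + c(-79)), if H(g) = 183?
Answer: √313 ≈ 17.692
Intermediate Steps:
f = 214
c(w) = 209 + w (c(w) = -5 + (w + 214) = -5 + (214 + w) = 209 + w)
√(H(171) + c(-79)) = √(183 + (209 - 79)) = √(183 + 130) = √313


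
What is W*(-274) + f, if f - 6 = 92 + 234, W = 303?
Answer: -82690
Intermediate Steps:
f = 332 (f = 6 + (92 + 234) = 6 + 326 = 332)
W*(-274) + f = 303*(-274) + 332 = -83022 + 332 = -82690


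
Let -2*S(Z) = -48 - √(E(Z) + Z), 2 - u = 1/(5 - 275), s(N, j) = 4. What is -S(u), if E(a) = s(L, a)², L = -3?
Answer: -24 - √145830/180 ≈ -26.122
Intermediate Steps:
E(a) = 16 (E(a) = 4² = 16)
u = 541/270 (u = 2 - 1/(5 - 275) = 2 - 1/(-270) = 2 - 1*(-1/270) = 2 + 1/270 = 541/270 ≈ 2.0037)
S(Z) = 24 + √(16 + Z)/2 (S(Z) = -(-48 - √(16 + Z))/2 = 24 + √(16 + Z)/2)
-S(u) = -(24 + √(16 + 541/270)/2) = -(24 + √(4861/270)/2) = -(24 + (√145830/90)/2) = -(24 + √145830/180) = -24 - √145830/180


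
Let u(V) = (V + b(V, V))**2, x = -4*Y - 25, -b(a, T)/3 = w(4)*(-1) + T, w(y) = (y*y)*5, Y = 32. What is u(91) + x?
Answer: 3211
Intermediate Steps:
w(y) = 5*y**2 (w(y) = y**2*5 = 5*y**2)
b(a, T) = 240 - 3*T (b(a, T) = -3*((5*4**2)*(-1) + T) = -3*((5*16)*(-1) + T) = -3*(80*(-1) + T) = -3*(-80 + T) = 240 - 3*T)
x = -153 (x = -4*32 - 25 = -128 - 25 = -153)
u(V) = (240 - 2*V)**2 (u(V) = (V + (240 - 3*V))**2 = (240 - 2*V)**2)
u(91) + x = 4*(-120 + 91)**2 - 153 = 4*(-29)**2 - 153 = 4*841 - 153 = 3364 - 153 = 3211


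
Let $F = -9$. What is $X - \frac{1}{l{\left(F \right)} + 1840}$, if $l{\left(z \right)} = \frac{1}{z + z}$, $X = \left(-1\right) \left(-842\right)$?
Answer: $\frac{27886180}{33119} \approx 842.0$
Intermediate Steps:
$X = 842$
$l{\left(z \right)} = \frac{1}{2 z}$
$X - \frac{1}{l{\left(F \right)} + 1840} = 842 - \frac{1}{\frac{1}{2 \left(-9\right)} + 1840} = 842 - \frac{1}{\frac{1}{2} \left(- \frac{1}{9}\right) + 1840} = 842 - \frac{1}{- \frac{1}{18} + 1840} = 842 - \frac{1}{\frac{33119}{18}} = 842 - \frac{18}{33119} = \frac{27886180}{33119}$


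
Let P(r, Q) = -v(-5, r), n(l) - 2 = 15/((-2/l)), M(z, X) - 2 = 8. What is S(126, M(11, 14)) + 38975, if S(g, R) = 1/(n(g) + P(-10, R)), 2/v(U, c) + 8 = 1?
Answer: 257196018/6599 ≈ 38975.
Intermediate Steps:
v(U, c) = -2/7 (v(U, c) = 2/(-8 + 1) = 2/(-7) = 2*(-1/7) = -2/7)
M(z, X) = 10 (M(z, X) = 2 + 8 = 10)
n(l) = 2 - 15*l/2 (n(l) = 2 + 15/((-2/l)) = 2 + 15*(-l/2) = 2 - 15*l/2)
P(r, Q) = 2/7 (P(r, Q) = -1*(-2/7) = 2/7)
S(g, R) = 1/(16/7 - 15*g/2) (S(g, R) = 1/((2 - 15*g/2) + 2/7) = 1/(16/7 - 15*g/2))
S(126, M(11, 14)) + 38975 = -14/(-32 + 105*126) + 38975 = -14/(-32 + 13230) + 38975 = -14/13198 + 38975 = -14*1/13198 + 38975 = -7/6599 + 38975 = 257196018/6599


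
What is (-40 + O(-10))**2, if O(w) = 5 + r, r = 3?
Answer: 1024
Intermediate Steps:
O(w) = 8 (O(w) = 5 + 3 = 8)
(-40 + O(-10))**2 = (-40 + 8)**2 = (-32)**2 = 1024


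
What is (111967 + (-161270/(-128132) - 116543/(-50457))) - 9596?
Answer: 330933794066135/3232578162 ≈ 1.0237e+5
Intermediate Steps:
(111967 + (-161270/(-128132) - 116543/(-50457))) - 9596 = (111967 + (-161270*(-1/128132) - 116543*(-1/50457))) - 9596 = (111967 + (80635/64066 + 116543/50457)) - 9596 = (111967 + 11535044033/3232578162) - 9596 = 361953614108687/3232578162 - 9596 = 330933794066135/3232578162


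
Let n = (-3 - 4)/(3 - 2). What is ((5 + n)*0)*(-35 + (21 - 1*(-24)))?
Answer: 0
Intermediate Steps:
n = -7 (n = -7/1 = -7*1 = -7)
((5 + n)*0)*(-35 + (21 - 1*(-24))) = ((5 - 7)*0)*(-35 + (21 - 1*(-24))) = (-2*0)*(-35 + (21 + 24)) = 0*(-35 + 45) = 0*10 = 0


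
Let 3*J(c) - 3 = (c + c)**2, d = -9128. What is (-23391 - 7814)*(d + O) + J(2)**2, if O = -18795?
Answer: 7842035296/9 ≈ 8.7134e+8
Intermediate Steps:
J(c) = 1 + 4*c**2/3 (J(c) = 1 + (c + c)**2/3 = 1 + (2*c)**2/3 = 1 + (4*c**2)/3 = 1 + 4*c**2/3)
(-23391 - 7814)*(d + O) + J(2)**2 = (-23391 - 7814)*(-9128 - 18795) + (1 + (4/3)*2**2)**2 = -31205*(-27923) + (1 + (4/3)*4)**2 = 871337215 + (1 + 16/3)**2 = 871337215 + (19/3)**2 = 871337215 + 361/9 = 7842035296/9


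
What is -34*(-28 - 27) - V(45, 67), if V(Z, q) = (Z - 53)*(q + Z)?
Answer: 2766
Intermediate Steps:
V(Z, q) = (-53 + Z)*(Z + q)
-34*(-28 - 27) - V(45, 67) = -34*(-28 - 27) - (45² - 53*45 - 53*67 + 45*67) = -34*(-55) - (2025 - 2385 - 3551 + 3015) = 1870 - 1*(-896) = 1870 + 896 = 2766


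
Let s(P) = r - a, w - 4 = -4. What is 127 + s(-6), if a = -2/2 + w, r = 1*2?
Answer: 130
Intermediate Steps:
w = 0 (w = 4 - 4 = 0)
r = 2
a = -1 (a = -2/2 + 0 = -2*1/2 + 0 = -1 + 0 = -1)
s(P) = 3 (s(P) = 2 - 1*(-1) = 2 + 1 = 3)
127 + s(-6) = 127 + 3 = 130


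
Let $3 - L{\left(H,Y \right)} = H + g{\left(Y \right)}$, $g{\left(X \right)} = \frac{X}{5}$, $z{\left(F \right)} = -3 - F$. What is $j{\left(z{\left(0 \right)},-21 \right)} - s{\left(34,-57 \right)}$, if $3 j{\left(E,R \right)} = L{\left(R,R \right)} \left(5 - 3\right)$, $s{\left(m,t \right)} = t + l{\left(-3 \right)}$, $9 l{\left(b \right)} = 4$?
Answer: $\frac{3391}{45} \approx 75.356$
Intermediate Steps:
$l{\left(b \right)} = \frac{4}{9}$ ($l{\left(b \right)} = \frac{1}{9} \cdot 4 = \frac{4}{9}$)
$s{\left(m,t \right)} = \frac{4}{9} + t$ ($s{\left(m,t \right)} = t + \frac{4}{9} = \frac{4}{9} + t$)
$g{\left(X \right)} = \frac{X}{5}$ ($g{\left(X \right)} = X \frac{1}{5} = \frac{X}{5}$)
$L{\left(H,Y \right)} = 3 - H - \frac{Y}{5}$ ($L{\left(H,Y \right)} = 3 - \left(H + \frac{Y}{5}\right) = 3 - H - \frac{Y}{5}$)
$j{\left(E,R \right)} = 2 - \frac{4 R}{5}$ ($j{\left(E,R \right)} = \frac{\left(3 - R - \frac{R}{5}\right) \left(5 - 3\right)}{3} = \frac{\left(3 - \frac{6 R}{5}\right) \left(5 - 3\right)}{3} = \frac{\left(3 - \frac{6 R}{5}\right) 2}{3} = \frac{6 - \frac{12 R}{5}}{3} = 2 - \frac{4 R}{5}$)
$j{\left(z{\left(0 \right)},-21 \right)} - s{\left(34,-57 \right)} = \left(2 - - \frac{84}{5}\right) - \left(\frac{4}{9} - 57\right) = \left(2 + \frac{84}{5}\right) - - \frac{509}{9} = \frac{94}{5} + \frac{509}{9} = \frac{3391}{45}$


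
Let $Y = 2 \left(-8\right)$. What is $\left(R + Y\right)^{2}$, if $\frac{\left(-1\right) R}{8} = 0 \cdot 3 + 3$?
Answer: $1600$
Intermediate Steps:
$R = -24$ ($R = - 8 \left(0 \cdot 3 + 3\right) = - 8 \left(0 + 3\right) = \left(-8\right) 3 = -24$)
$Y = -16$
$\left(R + Y\right)^{2} = \left(-24 - 16\right)^{2} = \left(-40\right)^{2} = 1600$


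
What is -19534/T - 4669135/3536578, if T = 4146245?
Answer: -1142850656631/862559932330 ≈ -1.3250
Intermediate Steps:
-19534/T - 4669135/3536578 = -19534/4146245 - 4669135/3536578 = -19534*1/4146245 - 4669135*1/3536578 = -19534/4146245 - 274655/208034 = -1142850656631/862559932330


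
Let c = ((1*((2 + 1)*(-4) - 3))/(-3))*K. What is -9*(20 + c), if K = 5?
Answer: -405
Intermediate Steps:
c = 25 (c = ((1*((2 + 1)*(-4) - 3))/(-3))*5 = ((1*(3*(-4) - 3))*(-⅓))*5 = ((1*(-12 - 3))*(-⅓))*5 = ((1*(-15))*(-⅓))*5 = -15*(-⅓)*5 = 5*5 = 25)
-9*(20 + c) = -9*(20 + 25) = -9*45 = -405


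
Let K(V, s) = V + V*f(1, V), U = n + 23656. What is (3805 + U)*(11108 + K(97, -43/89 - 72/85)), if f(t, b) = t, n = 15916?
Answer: 490246854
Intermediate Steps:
U = 39572 (U = 15916 + 23656 = 39572)
K(V, s) = 2*V (K(V, s) = V + V*1 = V + V = 2*V)
(3805 + U)*(11108 + K(97, -43/89 - 72/85)) = (3805 + 39572)*(11108 + 2*97) = 43377*(11108 + 194) = 43377*11302 = 490246854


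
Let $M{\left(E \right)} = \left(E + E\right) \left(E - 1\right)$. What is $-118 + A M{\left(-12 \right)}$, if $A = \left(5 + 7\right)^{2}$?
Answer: $44810$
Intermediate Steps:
$A = 144$ ($A = 12^{2} = 144$)
$M{\left(E \right)} = 2 E \left(-1 + E\right)$
$-118 + A M{\left(-12 \right)} = -118 + 144 \cdot 2 \left(-12\right) \left(-1 - 12\right) = -118 + 144 \cdot 2 \left(-12\right) \left(-13\right) = -118 + 144 \cdot 312 = -118 + 44928 = 44810$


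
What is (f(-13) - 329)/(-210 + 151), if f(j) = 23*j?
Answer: 628/59 ≈ 10.644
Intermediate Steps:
(f(-13) - 329)/(-210 + 151) = (23*(-13) - 329)/(-210 + 151) = (-299 - 329)/(-59) = -628*(-1/59) = 628/59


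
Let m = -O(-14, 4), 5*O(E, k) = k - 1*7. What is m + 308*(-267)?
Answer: -411177/5 ≈ -82235.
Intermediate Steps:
O(E, k) = -7/5 + k/5 (O(E, k) = (k - 1*7)/5 = (k - 7)/5 = (-7 + k)/5 = -7/5 + k/5)
m = ⅗ (m = -(-7/5 + (⅕)*4) = -(-7/5 + ⅘) = -1*(-⅗) = ⅗ ≈ 0.60000)
m + 308*(-267) = ⅗ + 308*(-267) = ⅗ - 82236 = -411177/5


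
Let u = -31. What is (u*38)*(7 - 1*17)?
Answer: 11780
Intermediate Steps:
(u*38)*(7 - 1*17) = (-31*38)*(7 - 1*17) = -1178*(7 - 17) = -1178*(-10) = 11780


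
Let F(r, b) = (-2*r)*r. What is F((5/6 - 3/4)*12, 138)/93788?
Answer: -1/46894 ≈ -2.1325e-5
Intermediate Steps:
F(r, b) = -2*r²
F((5/6 - 3/4)*12, 138)/93788 = -2*144*(5/6 - 3/4)²/93788 = -2*144*(5*(⅙) - 3*¼)²*(1/93788) = -2*144*(⅚ - ¾)²*(1/93788) = -2*1²*(1/93788) = -2*1*(1/93788) = -2*1/93788 = -1/46894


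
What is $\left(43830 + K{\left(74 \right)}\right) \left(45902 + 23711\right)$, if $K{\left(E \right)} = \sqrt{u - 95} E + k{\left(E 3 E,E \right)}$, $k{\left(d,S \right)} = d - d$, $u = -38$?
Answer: $3051137790 + 5151362 i \sqrt{133} \approx 3.0511 \cdot 10^{9} + 5.9408 \cdot 10^{7} i$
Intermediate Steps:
$k{\left(d,S \right)} = 0$
$K{\left(E \right)} = i E \sqrt{133}$ ($K{\left(E \right)} = \sqrt{-38 - 95} E + 0 = \sqrt{-133} E + 0 = i \sqrt{133} E + 0 = i E \sqrt{133} + 0 = i E \sqrt{133}$)
$\left(43830 + K{\left(74 \right)}\right) \left(45902 + 23711\right) = \left(43830 + i 74 \sqrt{133}\right) \left(45902 + 23711\right) = \left(43830 + 74 i \sqrt{133}\right) 69613 = 3051137790 + 5151362 i \sqrt{133}$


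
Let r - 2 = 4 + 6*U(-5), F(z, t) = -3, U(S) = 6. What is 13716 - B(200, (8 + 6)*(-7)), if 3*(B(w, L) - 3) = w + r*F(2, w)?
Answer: 41065/3 ≈ 13688.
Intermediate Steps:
r = 42 (r = 2 + (4 + 6*6) = 2 + (4 + 36) = 2 + 40 = 42)
B(w, L) = -39 + w/3 (B(w, L) = 3 + (w + 42*(-3))/3 = 3 + (w - 126)/3 = 3 + (-126 + w)/3 = 3 + (-42 + w/3) = -39 + w/3)
13716 - B(200, (8 + 6)*(-7)) = 13716 - (-39 + (1/3)*200) = 13716 - (-39 + 200/3) = 13716 - 1*83/3 = 13716 - 83/3 = 41065/3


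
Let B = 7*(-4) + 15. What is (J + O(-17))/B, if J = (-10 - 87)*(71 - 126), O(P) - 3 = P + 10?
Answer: -5331/13 ≈ -410.08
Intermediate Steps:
O(P) = 13 + P (O(P) = 3 + (P + 10) = 3 + (10 + P) = 13 + P)
J = 5335 (J = -97*(-55) = 5335)
B = -13 (B = -28 + 15 = -13)
(J + O(-17))/B = (5335 + (13 - 17))/(-13) = (5335 - 4)*(-1/13) = 5331*(-1/13) = -5331/13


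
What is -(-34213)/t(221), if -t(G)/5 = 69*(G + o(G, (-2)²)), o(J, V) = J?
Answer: -34213/152490 ≈ -0.22436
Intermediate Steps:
t(G) = -690*G (t(G) = -345*(G + G) = -345*2*G = -690*G)
-(-34213)/t(221) = -(-34213)/((-690*221)) = -(-34213)/(-152490) = -(-34213)*(-1)/152490 = -1*34213/152490 = -34213/152490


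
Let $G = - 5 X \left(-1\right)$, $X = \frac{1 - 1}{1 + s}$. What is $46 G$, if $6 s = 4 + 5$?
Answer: $0$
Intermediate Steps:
$s = \frac{3}{2}$ ($s = \frac{4 + 5}{6} = \frac{1}{6} \cdot 9 = \frac{3}{2} \approx 1.5$)
$X = 0$ ($X = \frac{1 - 1}{1 + \frac{3}{2}} = \frac{0}{\frac{5}{2}} = 0 \cdot \frac{2}{5} = 0$)
$G = 0$ ($G = \left(-5\right) 0 \left(-1\right) = 0 \left(-1\right) = 0$)
$46 G = 46 \cdot 0 = 0$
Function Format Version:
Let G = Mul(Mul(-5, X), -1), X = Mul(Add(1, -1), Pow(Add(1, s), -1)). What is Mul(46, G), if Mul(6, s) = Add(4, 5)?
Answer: 0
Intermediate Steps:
s = Rational(3, 2) (s = Mul(Rational(1, 6), Add(4, 5)) = Mul(Rational(1, 6), 9) = Rational(3, 2) ≈ 1.5000)
X = 0 (X = Mul(Add(1, -1), Pow(Add(1, Rational(3, 2)), -1)) = Mul(0, Pow(Rational(5, 2), -1)) = Mul(0, Rational(2, 5)) = 0)
G = 0 (G = Mul(Mul(-5, 0), -1) = Mul(0, -1) = 0)
Mul(46, G) = Mul(46, 0) = 0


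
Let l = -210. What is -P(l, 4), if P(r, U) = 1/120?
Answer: -1/120 ≈ -0.0083333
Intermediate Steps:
P(r, U) = 1/120
-P(l, 4) = -1*1/120 = -1/120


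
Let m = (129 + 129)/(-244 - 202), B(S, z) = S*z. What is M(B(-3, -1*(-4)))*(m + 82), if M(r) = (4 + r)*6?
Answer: -871536/223 ≈ -3908.2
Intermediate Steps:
M(r) = 24 + 6*r
m = -129/223 (m = 258/(-446) = 258*(-1/446) = -129/223 ≈ -0.57847)
M(B(-3, -1*(-4)))*(m + 82) = (24 + 6*(-(-3)*(-4)))*(-129/223 + 82) = (24 + 6*(-3*4))*(18157/223) = (24 + 6*(-12))*(18157/223) = (24 - 72)*(18157/223) = -48*18157/223 = -871536/223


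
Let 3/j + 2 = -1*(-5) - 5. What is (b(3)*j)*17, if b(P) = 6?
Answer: -153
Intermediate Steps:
j = -3/2 (j = 3/(-2 + (-1*(-5) - 5)) = 3/(-2 + (5 - 5)) = 3/(-2 + 0) = 3/(-2) = 3*(-1/2) = -3/2 ≈ -1.5000)
(b(3)*j)*17 = (6*(-3/2))*17 = -9*17 = -153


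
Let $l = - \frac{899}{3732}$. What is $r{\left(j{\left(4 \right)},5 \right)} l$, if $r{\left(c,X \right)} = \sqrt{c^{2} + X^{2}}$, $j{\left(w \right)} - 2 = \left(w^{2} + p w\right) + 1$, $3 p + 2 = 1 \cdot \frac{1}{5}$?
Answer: $- \frac{15283 \sqrt{26}}{18660} \approx -4.1762$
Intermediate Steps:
$p = - \frac{3}{5}$ ($p = - \frac{2}{3} + \frac{1 \cdot \frac{1}{5}}{3} = - \frac{2}{3} + \frac{1}{3} \cdot \frac{1}{5} = - \frac{2}{3} + \frac{1}{15} = - \frac{3}{5} \approx -0.6$)
$l = - \frac{899}{3732}$ ($l = \left(-899\right) \frac{1}{3732} = - \frac{899}{3732} \approx -0.24089$)
$j{\left(w \right)} = 3 + w^{2} - \frac{3 w}{5}$ ($j{\left(w \right)} = 2 + \left(\left(w^{2} - \frac{3 w}{5}\right) + 1\right) = 2 + \left(1 + w^{2} - \frac{3 w}{5}\right) = 3 + w^{2} - \frac{3 w}{5}$)
$r{\left(c,X \right)} = \sqrt{X^{2} + c^{2}}$
$r{\left(j{\left(4 \right)},5 \right)} l = \sqrt{5^{2} + \left(3 + 4^{2} - \frac{12}{5}\right)^{2}} \left(- \frac{899}{3732}\right) = \sqrt{25 + \left(3 + 16 - \frac{12}{5}\right)^{2}} \left(- \frac{899}{3732}\right) = \sqrt{25 + \left(\frac{83}{5}\right)^{2}} \left(- \frac{899}{3732}\right) = \sqrt{25 + \frac{6889}{25}} \left(- \frac{899}{3732}\right) = \sqrt{\frac{7514}{25}} \left(- \frac{899}{3732}\right) = \frac{17 \sqrt{26}}{5} \left(- \frac{899}{3732}\right) = - \frac{15283 \sqrt{26}}{18660}$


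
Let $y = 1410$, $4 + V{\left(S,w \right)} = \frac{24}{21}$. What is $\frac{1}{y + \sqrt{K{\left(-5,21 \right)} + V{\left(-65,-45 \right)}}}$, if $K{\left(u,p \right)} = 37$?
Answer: $\frac{9870}{13916461} - \frac{\sqrt{1673}}{13916461} \approx 0.00070629$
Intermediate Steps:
$V{\left(S,w \right)} = - \frac{20}{7}$ ($V{\left(S,w \right)} = -4 + \frac{24}{21} = -4 + 24 \cdot \frac{1}{21} = -4 + \frac{8}{7} = - \frac{20}{7}$)
$\frac{1}{y + \sqrt{K{\left(-5,21 \right)} + V{\left(-65,-45 \right)}}} = \frac{1}{1410 + \sqrt{37 - \frac{20}{7}}} = \frac{1}{1410 + \sqrt{\frac{239}{7}}} = \frac{1}{1410 + \frac{\sqrt{1673}}{7}}$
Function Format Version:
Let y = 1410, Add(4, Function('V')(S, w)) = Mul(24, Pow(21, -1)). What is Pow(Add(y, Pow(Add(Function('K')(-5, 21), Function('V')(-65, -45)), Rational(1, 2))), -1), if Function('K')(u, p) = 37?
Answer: Add(Rational(9870, 13916461), Mul(Rational(-1, 13916461), Pow(1673, Rational(1, 2)))) ≈ 0.00070629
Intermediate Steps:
Function('V')(S, w) = Rational(-20, 7) (Function('V')(S, w) = Add(-4, Mul(24, Pow(21, -1))) = Add(-4, Mul(24, Rational(1, 21))) = Add(-4, Rational(8, 7)) = Rational(-20, 7))
Pow(Add(y, Pow(Add(Function('K')(-5, 21), Function('V')(-65, -45)), Rational(1, 2))), -1) = Pow(Add(1410, Pow(Add(37, Rational(-20, 7)), Rational(1, 2))), -1) = Pow(Add(1410, Pow(Rational(239, 7), Rational(1, 2))), -1) = Pow(Add(1410, Mul(Rational(1, 7), Pow(1673, Rational(1, 2)))), -1)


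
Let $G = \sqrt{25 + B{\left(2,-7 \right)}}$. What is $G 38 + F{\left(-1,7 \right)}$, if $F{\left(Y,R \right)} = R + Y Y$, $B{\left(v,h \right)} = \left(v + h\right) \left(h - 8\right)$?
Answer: $388$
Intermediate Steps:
$B{\left(v,h \right)} = \left(-8 + h\right) \left(h + v\right)$ ($B{\left(v,h \right)} = \left(h + v\right) \left(-8 + h\right) = \left(-8 + h\right) \left(h + v\right)$)
$F{\left(Y,R \right)} = R + Y^{2}$
$G = 10$ ($G = \sqrt{25 - \left(-26 - 49\right)} = \sqrt{25 + \left(49 + 56 - 16 - 14\right)} = \sqrt{25 + 75} = \sqrt{100} = 10$)
$G 38 + F{\left(-1,7 \right)} = 10 \cdot 38 + \left(7 + \left(-1\right)^{2}\right) = 380 + \left(7 + 1\right) = 380 + 8 = 388$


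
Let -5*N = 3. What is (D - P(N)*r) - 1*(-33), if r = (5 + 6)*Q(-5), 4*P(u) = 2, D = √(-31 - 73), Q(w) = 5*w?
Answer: 341/2 + 2*I*√26 ≈ 170.5 + 10.198*I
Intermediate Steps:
N = -⅗ (N = -⅕*3 = -⅗ ≈ -0.60000)
D = 2*I*√26 (D = √(-104) = 2*I*√26 ≈ 10.198*I)
P(u) = ½ (P(u) = (¼)*2 = ½)
r = -275 (r = (5 + 6)*(5*(-5)) = 11*(-25) = -275)
(D - P(N)*r) - 1*(-33) = (2*I*√26 - (-275)/2) - 1*(-33) = (2*I*√26 - 1*(-275/2)) + 33 = (2*I*√26 + 275/2) + 33 = (275/2 + 2*I*√26) + 33 = 341/2 + 2*I*√26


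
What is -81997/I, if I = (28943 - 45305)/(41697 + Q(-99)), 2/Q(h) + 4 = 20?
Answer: 27352313269/130896 ≈ 2.0896e+5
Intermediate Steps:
Q(h) = 1/8 (Q(h) = 2/(-4 + 20) = 2/16 = 2*(1/16) = 1/8)
I = -130896/333577 (I = (28943 - 45305)/(41697 + 1/8) = -16362/333577/8 = -16362*8/333577 = -130896/333577 ≈ -0.39240)
-81997/I = -81997/(-130896/333577) = -81997*(-333577/130896) = 27352313269/130896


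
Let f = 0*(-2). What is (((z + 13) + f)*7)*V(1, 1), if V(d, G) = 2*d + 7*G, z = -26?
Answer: -819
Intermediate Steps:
f = 0
(((z + 13) + f)*7)*V(1, 1) = (((-26 + 13) + 0)*7)*(2*1 + 7*1) = ((-13 + 0)*7)*(2 + 7) = -13*7*9 = -91*9 = -819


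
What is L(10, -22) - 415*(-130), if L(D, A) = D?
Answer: 53960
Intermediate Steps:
L(10, -22) - 415*(-130) = 10 - 415*(-130) = 10 + 53950 = 53960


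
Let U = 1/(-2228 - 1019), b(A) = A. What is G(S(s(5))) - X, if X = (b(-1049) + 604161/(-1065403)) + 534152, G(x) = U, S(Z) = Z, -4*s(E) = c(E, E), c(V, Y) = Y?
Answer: -1844195121152359/3459363541 ≈ -5.3310e+5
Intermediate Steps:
s(E) = -E/4
U = -1/3247 (U = 1/(-3247) = -1/3247 ≈ -0.00030798)
G(x) = -1/3247
X = 567968931348/1065403 (X = (-1049 + 604161/(-1065403)) + 534152 = (-1049 + 604161*(-1/1065403)) + 534152 = (-1049 - 604161/1065403) + 534152 = -1118211908/1065403 + 534152 = 567968931348/1065403 ≈ 5.3310e+5)
G(S(s(5))) - X = -1/3247 - 1*567968931348/1065403 = -1/3247 - 567968931348/1065403 = -1844195121152359/3459363541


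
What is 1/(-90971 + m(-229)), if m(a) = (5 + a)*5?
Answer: -1/92091 ≈ -1.0859e-5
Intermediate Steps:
m(a) = 25 + 5*a
1/(-90971 + m(-229)) = 1/(-90971 + (25 + 5*(-229))) = 1/(-90971 + (25 - 1145)) = 1/(-90971 - 1120) = 1/(-92091) = -1/92091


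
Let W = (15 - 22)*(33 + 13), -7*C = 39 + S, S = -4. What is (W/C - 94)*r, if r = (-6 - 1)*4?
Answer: 4144/5 ≈ 828.80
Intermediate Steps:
C = -5 (C = -(39 - 4)/7 = -⅐*35 = -5)
W = -322 (W = -7*46 = -322)
r = -28 (r = -7*4 = -28)
(W/C - 94)*r = (-322/(-5) - 94)*(-28) = (-322*(-⅕) - 94)*(-28) = (322/5 - 94)*(-28) = -148/5*(-28) = 4144/5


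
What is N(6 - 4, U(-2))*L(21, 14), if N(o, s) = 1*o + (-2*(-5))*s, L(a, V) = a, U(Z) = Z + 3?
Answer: 252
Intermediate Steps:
U(Z) = 3 + Z
N(o, s) = o + 10*s
N(6 - 4, U(-2))*L(21, 14) = ((6 - 4) + 10*(3 - 2))*21 = (2 + 10*1)*21 = (2 + 10)*21 = 12*21 = 252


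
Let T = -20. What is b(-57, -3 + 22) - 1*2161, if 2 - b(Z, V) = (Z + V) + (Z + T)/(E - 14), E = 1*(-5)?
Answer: -40376/19 ≈ -2125.1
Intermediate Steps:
E = -5
b(Z, V) = 18/19 - V - 18*Z/19 (b(Z, V) = 2 - ((Z + V) + (Z - 20)/(-5 - 14)) = 2 - ((V + Z) + (-20 + Z)/(-19)) = 2 - ((V + Z) + (-20 + Z)*(-1/19)) = 2 - ((V + Z) + (20/19 - Z/19)) = 2 - (20/19 + V + 18*Z/19) = 2 + (-20/19 - V - 18*Z/19) = 18/19 - V - 18*Z/19)
b(-57, -3 + 22) - 1*2161 = (18/19 - (-3 + 22) - 18/19*(-57)) - 1*2161 = (18/19 - 1*19 + 54) - 2161 = (18/19 - 19 + 54) - 2161 = 683/19 - 2161 = -40376/19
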